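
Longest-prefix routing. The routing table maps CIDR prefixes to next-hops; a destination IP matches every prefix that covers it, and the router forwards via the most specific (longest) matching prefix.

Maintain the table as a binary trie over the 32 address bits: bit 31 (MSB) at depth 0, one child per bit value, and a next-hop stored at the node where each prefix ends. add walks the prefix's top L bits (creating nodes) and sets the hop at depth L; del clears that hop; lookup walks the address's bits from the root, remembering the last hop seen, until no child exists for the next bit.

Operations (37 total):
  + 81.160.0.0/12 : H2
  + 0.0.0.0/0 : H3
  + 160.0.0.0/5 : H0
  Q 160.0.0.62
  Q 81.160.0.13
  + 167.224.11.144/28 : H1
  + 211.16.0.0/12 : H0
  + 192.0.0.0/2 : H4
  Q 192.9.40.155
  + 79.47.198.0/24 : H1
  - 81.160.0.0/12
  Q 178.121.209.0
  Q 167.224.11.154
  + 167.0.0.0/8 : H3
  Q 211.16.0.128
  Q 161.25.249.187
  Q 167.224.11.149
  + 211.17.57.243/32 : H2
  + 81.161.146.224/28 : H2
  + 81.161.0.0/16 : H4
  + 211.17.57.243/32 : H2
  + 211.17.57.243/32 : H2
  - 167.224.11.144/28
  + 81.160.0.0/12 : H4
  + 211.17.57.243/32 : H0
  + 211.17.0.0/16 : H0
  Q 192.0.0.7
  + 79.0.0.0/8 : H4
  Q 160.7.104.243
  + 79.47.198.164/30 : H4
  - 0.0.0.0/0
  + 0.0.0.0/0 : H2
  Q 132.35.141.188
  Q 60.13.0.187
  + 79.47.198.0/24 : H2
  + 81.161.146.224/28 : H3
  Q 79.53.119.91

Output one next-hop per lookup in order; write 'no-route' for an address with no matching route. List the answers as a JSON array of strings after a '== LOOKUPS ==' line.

Apply in order:
  add 81.160.0.0/12 -> H2 at depth 12
  add 0.0.0.0/0 -> H3 at depth 0
  add 160.0.0.0/5 -> H0 at depth 5
  ? 160.0.0.62  path d0:H3→d1:-→d2:-→d3:-→d4:-→d5:H0  best=H0
  ? 81.160.0.13  path d0:H3→d1:-→d2:-→d3:-→d4:-→d5:-→d6:-→d7:-→d8:-→d9:-→d10:-→d11:-→d12:H2  best=H2
  add 167.224.11.144/28 -> H1 at depth 28
  add 211.16.0.0/12 -> H0 at depth 12
  add 192.0.0.0/2 -> H4 at depth 2
  ? 192.9.40.155  path d0:H3→d1:-→d2:H4→d3:-  best=H4
  add 79.47.198.0/24 -> H1 at depth 24
  - 81.160.0.0/12 clear@12
  ? 178.121.209.0  path d0:H3→d1:-→d2:-→d3:-  best=H3
  ? 167.224.11.154  path d0:H3→d1:-→d2:-→d3:-→d4:-→d5:H0→d6:-→d7:-→d8:-→d9:-→d10:-→d11:-→d12:-→d13:-→d14:-→d15:-→d16:-→d17:-→d18:-→d19:-→d20:-→d21:-→d22:-→d23:-→d24:-→d25:-→d26:-→d27:-→d28:H1  best=H1
  add 167.0.0.0/8 -> H3 at depth 8
  ? 211.16.0.128  path d0:H3→d1:-→d2:H4→d3:-→d4:-→d5:-→d6:-→d7:-→d8:-→d9:-→d10:-→d11:-→d12:H0  best=H0
  ? 161.25.249.187  path d0:H3→d1:-→d2:-→d3:-→d4:-→d5:H0  best=H0
  ? 167.224.11.149  path d0:H3→d1:-→d2:-→d3:-→d4:-→d5:H0→d6:-→d7:-→d8:H3→d9:-→d10:-→d11:-→d12:-→d13:-→d14:-→d15:-→d16:-→d17:-→d18:-→d19:-→d20:-→d21:-→d22:-→d23:-→d24:-→d25:-→d26:-→d27:-→d28:H1  best=H1
  add 211.17.57.243/32 -> H2 at depth 32
  add 81.161.146.224/28 -> H2 at depth 28
  add 81.161.0.0/16 -> H4 at depth 16
  add 211.17.57.243/32 -> H2 at depth 32
  add 211.17.57.243/32 -> H2 at depth 32
  - 167.224.11.144/28 clear@28
  add 81.160.0.0/12 -> H4 at depth 12
  add 211.17.57.243/32 -> H0 at depth 32
  add 211.17.0.0/16 -> H0 at depth 16
  ? 192.0.0.7  path d0:H3→d1:-→d2:H4→d3:-  best=H4
  add 79.0.0.0/8 -> H4 at depth 8
  ? 160.7.104.243  path d0:H3→d1:-→d2:-→d3:-→d4:-→d5:H0  best=H0
  add 79.47.198.164/30 -> H4 at depth 30
  - 0.0.0.0/0 clear@0
  add 0.0.0.0/0 -> H2 at depth 0
  ? 132.35.141.188  path d0:H2→d1:-→d2:-  best=H2
  ? 60.13.0.187  path d0:H2→d1:-  best=H2
  add 79.47.198.0/24 -> H2 at depth 24
  add 81.161.146.224/28 -> H3 at depth 28
  ? 79.53.119.91  path d0:H2→d1:-→d2:-→d3:-→d4:-→d5:-→d6:-→d7:-→d8:H4→d9:-→d10:-→d11:-  best=H4

== LOOKUPS ==
["H0","H2","H4","H3","H1","H0","H0","H1","H4","H0","H2","H2","H4"]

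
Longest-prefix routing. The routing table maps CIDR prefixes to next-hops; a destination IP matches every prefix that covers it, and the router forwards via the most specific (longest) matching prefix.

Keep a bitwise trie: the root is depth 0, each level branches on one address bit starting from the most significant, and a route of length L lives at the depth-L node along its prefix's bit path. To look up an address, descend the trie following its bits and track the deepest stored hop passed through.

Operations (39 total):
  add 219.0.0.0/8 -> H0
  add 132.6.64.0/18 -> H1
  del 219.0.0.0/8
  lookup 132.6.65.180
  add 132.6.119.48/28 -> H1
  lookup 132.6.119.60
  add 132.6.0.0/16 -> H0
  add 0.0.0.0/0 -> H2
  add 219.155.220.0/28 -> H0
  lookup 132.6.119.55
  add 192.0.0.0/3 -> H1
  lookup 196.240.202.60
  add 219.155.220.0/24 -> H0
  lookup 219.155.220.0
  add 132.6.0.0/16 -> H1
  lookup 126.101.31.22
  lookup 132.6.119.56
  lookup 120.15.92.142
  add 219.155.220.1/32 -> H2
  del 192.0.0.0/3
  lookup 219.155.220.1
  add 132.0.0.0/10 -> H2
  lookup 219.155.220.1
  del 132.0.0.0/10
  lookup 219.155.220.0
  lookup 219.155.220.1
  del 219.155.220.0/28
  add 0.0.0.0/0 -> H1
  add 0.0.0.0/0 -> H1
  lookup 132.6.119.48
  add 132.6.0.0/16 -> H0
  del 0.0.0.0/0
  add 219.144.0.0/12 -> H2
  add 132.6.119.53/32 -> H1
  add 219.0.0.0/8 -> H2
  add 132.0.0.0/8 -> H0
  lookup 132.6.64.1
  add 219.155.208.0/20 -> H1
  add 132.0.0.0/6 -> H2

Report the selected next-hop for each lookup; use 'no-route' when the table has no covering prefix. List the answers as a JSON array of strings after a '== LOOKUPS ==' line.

Apply in order:
  + 219.0.0.0/8 (H0) depth=8
  + 132.6.64.0/18 (H1) depth=18
  - 219.0.0.0/8 clear@8
  lookup 132.6.65.180: bits 100001000000011001 walk d0:-→d1:-→d2:-→d3:-→d4:-→d5:-→d6:-→d7:-→d8:-→d9:-→d10:-→d11:-→d12:-→d13:-→d14:-→d15:-→d16:-→d17:-→d18:H1 -> H1
  + 132.6.119.48/28 (H1) depth=28
  lookup 132.6.119.60: bits 1000010000000110011101110011 walk d0:-→d1:-→d2:-→d3:-→d4:-→d5:-→d6:-→d7:-→d8:-→d9:-→d10:-→d11:-→d12:-→d13:-→d14:-→d15:-→d16:-→d17:-→d18:H1→d19:-→d20:-→d21:-→d22:-→d23:-→d24:-→d25:-→d26:-→d27:-→d28:H1 -> H1
  + 132.6.0.0/16 (H0) depth=16
  + 0.0.0.0/0 (H2) depth=0
  + 219.155.220.0/28 (H0) depth=28
  lookup 132.6.119.55: bits 1000010000000110011101110011 walk d0:H2→d1:-→d2:-→d3:-→d4:-→d5:-→d6:-→d7:-→d8:-→d9:-→d10:-→d11:-→d12:-→d13:-→d14:-→d15:-→d16:H0→d17:-→d18:H1→d19:-→d20:-→d21:-→d22:-→d23:-→d24:-→d25:-→d26:-→d27:-→d28:H1 -> H1
  + 192.0.0.0/3 (H1) depth=3
  lookup 196.240.202.60: bits 110 walk d0:H2→d1:-→d2:-→d3:H1 -> H1
  + 219.155.220.0/24 (H0) depth=24
  lookup 219.155.220.0: bits 1101101110011011110111000000 walk d0:H2→d1:-→d2:-→d3:H1→d4:-→d5:-→d6:-→d7:-→d8:-→d9:-→d10:-→d11:-→d12:-→d13:-→d14:-→d15:-→d16:-→d17:-→d18:-→d19:-→d20:-→d21:-→d22:-→d23:-→d24:H0→d25:-→d26:-→d27:-→d28:H0 -> H0
  + 132.6.0.0/16 (H1) depth=16
  lookup 126.101.31.22: bits ε walk d0:H2 -> H2
  lookup 132.6.119.56: bits 1000010000000110011101110011 walk d0:H2→d1:-→d2:-→d3:-→d4:-→d5:-→d6:-→d7:-→d8:-→d9:-→d10:-→d11:-→d12:-→d13:-→d14:-→d15:-→d16:H1→d17:-→d18:H1→d19:-→d20:-→d21:-→d22:-→d23:-→d24:-→d25:-→d26:-→d27:-→d28:H1 -> H1
  lookup 120.15.92.142: bits ε walk d0:H2 -> H2
  + 219.155.220.1/32 (H2) depth=32
  - 192.0.0.0/3 clear@3
  lookup 219.155.220.1: bits 11011011100110111101110000000001 walk d0:H2→d1:-→d2:-→d3:-→d4:-→d5:-→d6:-→d7:-→d8:-→d9:-→d10:-→d11:-→d12:-→d13:-→d14:-→d15:-→d16:-→d17:-→d18:-→d19:-→d20:-→d21:-→d22:-→d23:-→d24:H0→d25:-→d26:-→d27:-→d28:H0→d29:-→d30:-→d31:-→d32:H2 -> H2
  + 132.0.0.0/10 (H2) depth=10
  lookup 219.155.220.1: bits 11011011100110111101110000000001 walk d0:H2→d1:-→d2:-→d3:-→d4:-→d5:-→d6:-→d7:-→d8:-→d9:-→d10:-→d11:-→d12:-→d13:-→d14:-→d15:-→d16:-→d17:-→d18:-→d19:-→d20:-→d21:-→d22:-→d23:-→d24:H0→d25:-→d26:-→d27:-→d28:H0→d29:-→d30:-→d31:-→d32:H2 -> H2
  - 132.0.0.0/10 clear@10
  lookup 219.155.220.0: bits 1101101110011011110111000000000 walk d0:H2→d1:-→d2:-→d3:-→d4:-→d5:-→d6:-→d7:-→d8:-→d9:-→d10:-→d11:-→d12:-→d13:-→d14:-→d15:-→d16:-→d17:-→d18:-→d19:-→d20:-→d21:-→d22:-→d23:-→d24:H0→d25:-→d26:-→d27:-→d28:H0→d29:-→d30:-→d31:- -> H0
  lookup 219.155.220.1: bits 11011011100110111101110000000001 walk d0:H2→d1:-→d2:-→d3:-→d4:-→d5:-→d6:-→d7:-→d8:-→d9:-→d10:-→d11:-→d12:-→d13:-→d14:-→d15:-→d16:-→d17:-→d18:-→d19:-→d20:-→d21:-→d22:-→d23:-→d24:H0→d25:-→d26:-→d27:-→d28:H0→d29:-→d30:-→d31:-→d32:H2 -> H2
  - 219.155.220.0/28 clear@28
  + 0.0.0.0/0 (H1) depth=0
  + 0.0.0.0/0 (H1) depth=0
  lookup 132.6.119.48: bits 1000010000000110011101110011 walk d0:H1→d1:-→d2:-→d3:-→d4:-→d5:-→d6:-→d7:-→d8:-→d9:-→d10:-→d11:-→d12:-→d13:-→d14:-→d15:-→d16:H1→d17:-→d18:H1→d19:-→d20:-→d21:-→d22:-→d23:-→d24:-→d25:-→d26:-→d27:-→d28:H1 -> H1
  + 132.6.0.0/16 (H0) depth=16
  - 0.0.0.0/0 clear@0
  + 219.144.0.0/12 (H2) depth=12
  + 132.6.119.53/32 (H1) depth=32
  + 219.0.0.0/8 (H2) depth=8
  + 132.0.0.0/8 (H0) depth=8
  lookup 132.6.64.1: bits 100001000000011001 walk d0:-→d1:-→d2:-→d3:-→d4:-→d5:-→d6:-→d7:-→d8:H0→d9:-→d10:-→d11:-→d12:-→d13:-→d14:-→d15:-→d16:H0→d17:-→d18:H1 -> H1
  + 219.155.208.0/20 (H1) depth=20
  + 132.0.0.0/6 (H2) depth=6

== LOOKUPS ==
["H1","H1","H1","H1","H0","H2","H1","H2","H2","H2","H0","H2","H1","H1"]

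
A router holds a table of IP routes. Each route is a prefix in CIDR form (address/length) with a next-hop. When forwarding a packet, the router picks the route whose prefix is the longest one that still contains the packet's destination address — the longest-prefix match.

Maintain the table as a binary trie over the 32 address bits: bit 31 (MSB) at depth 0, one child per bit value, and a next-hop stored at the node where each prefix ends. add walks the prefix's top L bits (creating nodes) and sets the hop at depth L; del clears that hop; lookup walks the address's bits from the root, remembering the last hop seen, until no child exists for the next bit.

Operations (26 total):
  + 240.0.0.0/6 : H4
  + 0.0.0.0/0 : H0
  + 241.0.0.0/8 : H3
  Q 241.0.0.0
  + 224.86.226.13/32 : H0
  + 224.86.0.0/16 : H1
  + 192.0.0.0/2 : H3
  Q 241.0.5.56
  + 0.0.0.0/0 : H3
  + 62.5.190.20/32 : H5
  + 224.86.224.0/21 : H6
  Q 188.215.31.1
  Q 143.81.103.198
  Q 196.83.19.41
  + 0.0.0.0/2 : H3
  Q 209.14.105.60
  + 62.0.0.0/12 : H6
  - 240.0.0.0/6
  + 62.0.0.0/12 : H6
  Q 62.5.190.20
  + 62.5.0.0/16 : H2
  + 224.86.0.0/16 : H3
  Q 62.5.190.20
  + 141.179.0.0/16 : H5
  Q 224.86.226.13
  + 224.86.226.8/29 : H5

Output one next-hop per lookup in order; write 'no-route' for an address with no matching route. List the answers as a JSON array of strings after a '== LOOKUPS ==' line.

Process each operation:
  add 240.0.0.0/6 -> H4 at depth 6
  add 0.0.0.0/0 -> H0 at depth 0
  add 241.0.0.0/8 -> H3 at depth 8
  lookup 241.0.0.0: bits 11110001 walk d0:H0→d1:-→d2:-→d3:-→d4:-→d5:-→d6:H4→d7:-→d8:H3 -> H3
  add 224.86.226.13/32 -> H0 at depth 32
  add 224.86.0.0/16 -> H1 at depth 16
  add 192.0.0.0/2 -> H3 at depth 2
  lookup 241.0.5.56: bits 11110001 walk d0:H0→d1:-→d2:H3→d3:-→d4:-→d5:-→d6:H4→d7:-→d8:H3 -> H3
  add 0.0.0.0/0 -> H3 at depth 0
  add 62.5.190.20/32 -> H5 at depth 32
  add 224.86.224.0/21 -> H6 at depth 21
  lookup 188.215.31.1: bits 1 walk d0:H3→d1:- -> H3
  lookup 143.81.103.198: bits 1 walk d0:H3→d1:- -> H3
  lookup 196.83.19.41: bits 11 walk d0:H3→d1:-→d2:H3 -> H3
  add 0.0.0.0/2 -> H3 at depth 2
  lookup 209.14.105.60: bits 11 walk d0:H3→d1:-→d2:H3 -> H3
  add 62.0.0.0/12 -> H6 at depth 12
  - 240.0.0.0/6 clear@6
  add 62.0.0.0/12 -> H6 at depth 12
  lookup 62.5.190.20: bits 00111110000001011011111000010100 walk d0:H3→d1:-→d2:H3→d3:-→d4:-→d5:-→d6:-→d7:-→d8:-→d9:-→d10:-→d11:-→d12:H6→d13:-→d14:-→d15:-→d16:-→d17:-→d18:-→d19:-→d20:-→d21:-→d22:-→d23:-→d24:-→d25:-→d26:-→d27:-→d28:-→d29:-→d30:-→d31:-→d32:H5 -> H5
  add 62.5.0.0/16 -> H2 at depth 16
  add 224.86.0.0/16 -> H3 at depth 16
  lookup 62.5.190.20: bits 00111110000001011011111000010100 walk d0:H3→d1:-→d2:H3→d3:-→d4:-→d5:-→d6:-→d7:-→d8:-→d9:-→d10:-→d11:-→d12:H6→d13:-→d14:-→d15:-→d16:H2→d17:-→d18:-→d19:-→d20:-→d21:-→d22:-→d23:-→d24:-→d25:-→d26:-→d27:-→d28:-→d29:-→d30:-→d31:-→d32:H5 -> H5
  add 141.179.0.0/16 -> H5 at depth 16
  lookup 224.86.226.13: bits 11100000010101101110001000001101 walk d0:H3→d1:-→d2:H3→d3:-→d4:-→d5:-→d6:-→d7:-→d8:-→d9:-→d10:-→d11:-→d12:-→d13:-→d14:-→d15:-→d16:H3→d17:-→d18:-→d19:-→d20:-→d21:H6→d22:-→d23:-→d24:-→d25:-→d26:-→d27:-→d28:-→d29:-→d30:-→d31:-→d32:H0 -> H0
  add 224.86.226.8/29 -> H5 at depth 29

== LOOKUPS ==
["H3","H3","H3","H3","H3","H3","H5","H5","H0"]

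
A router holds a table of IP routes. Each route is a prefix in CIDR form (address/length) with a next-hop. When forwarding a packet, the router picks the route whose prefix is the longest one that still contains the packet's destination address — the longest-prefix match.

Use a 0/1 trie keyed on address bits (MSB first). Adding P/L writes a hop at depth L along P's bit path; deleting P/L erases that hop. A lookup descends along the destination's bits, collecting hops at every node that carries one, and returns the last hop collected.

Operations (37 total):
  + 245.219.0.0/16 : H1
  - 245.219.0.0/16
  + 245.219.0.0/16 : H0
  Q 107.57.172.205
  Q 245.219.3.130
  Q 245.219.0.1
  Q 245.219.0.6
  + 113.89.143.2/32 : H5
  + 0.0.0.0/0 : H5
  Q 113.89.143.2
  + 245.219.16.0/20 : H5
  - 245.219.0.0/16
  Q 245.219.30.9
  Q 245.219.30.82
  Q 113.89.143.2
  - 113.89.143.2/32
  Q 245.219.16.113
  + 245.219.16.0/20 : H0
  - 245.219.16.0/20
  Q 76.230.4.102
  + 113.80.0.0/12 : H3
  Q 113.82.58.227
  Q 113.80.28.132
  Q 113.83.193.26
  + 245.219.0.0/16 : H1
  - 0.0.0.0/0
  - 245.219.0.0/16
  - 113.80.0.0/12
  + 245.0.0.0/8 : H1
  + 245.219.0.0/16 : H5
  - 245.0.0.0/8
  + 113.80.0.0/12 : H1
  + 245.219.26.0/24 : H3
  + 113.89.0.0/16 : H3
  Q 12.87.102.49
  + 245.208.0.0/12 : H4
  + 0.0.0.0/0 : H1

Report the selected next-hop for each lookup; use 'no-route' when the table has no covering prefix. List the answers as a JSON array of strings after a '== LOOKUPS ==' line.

Trace:
  + 245.219.0.0/16 (H1) depth=16
  del 245.219.0.0/16 (clear depth 16)
  + 245.219.0.0/16 (H0) depth=16
  Q 107.57.172.205: descend ε ; hops seen [∅] ; pick no-route
  Q 245.219.3.130: descend 1111010111011011 ; hops seen [H0] ; pick H0
  Q 245.219.0.1: descend 1111010111011011 ; hops seen [H0] ; pick H0
  Q 245.219.0.6: descend 1111010111011011 ; hops seen [H0] ; pick H0
  + 113.89.143.2/32 (H5) depth=32
  + 0.0.0.0/0 (H5) depth=0
  Q 113.89.143.2: descend 01110001010110011000111100000010 ; hops seen [H5,H5] ; pick H5
  + 245.219.16.0/20 (H5) depth=20
  del 245.219.0.0/16 (clear depth 16)
  Q 245.219.30.9: descend 11110101110110110001 ; hops seen [H5,H5] ; pick H5
  Q 245.219.30.82: descend 11110101110110110001 ; hops seen [H5,H5] ; pick H5
  Q 113.89.143.2: descend 01110001010110011000111100000010 ; hops seen [H5,H5] ; pick H5
  del 113.89.143.2/32 (clear depth 32)
  Q 245.219.16.113: descend 11110101110110110001 ; hops seen [H5,H5] ; pick H5
  + 245.219.16.0/20 (H0) depth=20
  del 245.219.16.0/20 (clear depth 20)
  Q 76.230.4.102: descend 01 ; hops seen [H5] ; pick H5
  + 113.80.0.0/12 (H3) depth=12
  Q 113.82.58.227: descend 011100010101 ; hops seen [H5,H3] ; pick H3
  Q 113.80.28.132: descend 011100010101 ; hops seen [H5,H3] ; pick H3
  Q 113.83.193.26: descend 011100010101 ; hops seen [H5,H3] ; pick H3
  + 245.219.0.0/16 (H1) depth=16
  del 0.0.0.0/0 (clear depth 0)
  del 245.219.0.0/16 (clear depth 16)
  del 113.80.0.0/12 (clear depth 12)
  + 245.0.0.0/8 (H1) depth=8
  + 245.219.0.0/16 (H5) depth=16
  del 245.0.0.0/8 (clear depth 8)
  + 113.80.0.0/12 (H1) depth=12
  + 245.219.26.0/24 (H3) depth=24
  + 113.89.0.0/16 (H3) depth=16
  Q 12.87.102.49: descend 0 ; hops seen [∅] ; pick no-route
  + 245.208.0.0/12 (H4) depth=12
  + 0.0.0.0/0 (H1) depth=0

== LOOKUPS ==
["no-route","H0","H0","H0","H5","H5","H5","H5","H5","H5","H3","H3","H3","no-route"]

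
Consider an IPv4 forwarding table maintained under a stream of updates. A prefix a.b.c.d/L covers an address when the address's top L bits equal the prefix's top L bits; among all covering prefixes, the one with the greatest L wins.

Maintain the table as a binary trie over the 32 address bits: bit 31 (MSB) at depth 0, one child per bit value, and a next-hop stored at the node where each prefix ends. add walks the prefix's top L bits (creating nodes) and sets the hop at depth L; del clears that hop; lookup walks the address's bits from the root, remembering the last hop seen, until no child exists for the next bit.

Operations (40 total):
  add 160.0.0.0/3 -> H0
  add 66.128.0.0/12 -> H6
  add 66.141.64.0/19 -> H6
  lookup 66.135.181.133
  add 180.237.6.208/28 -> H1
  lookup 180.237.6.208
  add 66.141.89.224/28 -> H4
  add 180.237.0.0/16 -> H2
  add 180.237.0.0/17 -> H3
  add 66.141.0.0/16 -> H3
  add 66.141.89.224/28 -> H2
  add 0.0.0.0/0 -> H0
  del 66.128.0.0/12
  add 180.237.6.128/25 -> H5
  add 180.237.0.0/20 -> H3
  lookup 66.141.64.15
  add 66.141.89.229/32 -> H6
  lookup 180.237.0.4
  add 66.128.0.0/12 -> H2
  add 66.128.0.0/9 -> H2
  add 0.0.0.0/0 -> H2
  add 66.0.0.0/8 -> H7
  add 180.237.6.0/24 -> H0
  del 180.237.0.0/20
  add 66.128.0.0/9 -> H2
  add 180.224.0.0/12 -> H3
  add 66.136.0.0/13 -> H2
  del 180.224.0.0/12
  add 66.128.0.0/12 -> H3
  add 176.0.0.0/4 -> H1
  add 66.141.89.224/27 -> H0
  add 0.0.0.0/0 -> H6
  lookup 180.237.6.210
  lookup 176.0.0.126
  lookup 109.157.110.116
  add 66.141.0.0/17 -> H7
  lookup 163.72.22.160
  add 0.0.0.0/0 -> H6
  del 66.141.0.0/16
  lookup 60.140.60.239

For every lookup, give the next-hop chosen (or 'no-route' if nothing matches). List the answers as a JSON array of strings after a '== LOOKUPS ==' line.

Process each operation:
  add 160.0.0.0/3 -> H0 at depth 3
  add 66.128.0.0/12 -> H6 at depth 12
  add 66.141.64.0/19 -> H6 at depth 19
  ? 66.135.181.133  path d0:-→d1:-→d2:-→d3:-→d4:-→d5:-→d6:-→d7:-→d8:-→d9:-→d10:-→d11:-→d12:H6  best=H6
  add 180.237.6.208/28 -> H1 at depth 28
  ? 180.237.6.208  path d0:-→d1:-→d2:-→d3:H0→d4:-→d5:-→d6:-→d7:-→d8:-→d9:-→d10:-→d11:-→d12:-→d13:-→d14:-→d15:-→d16:-→d17:-→d18:-→d19:-→d20:-→d21:-→d22:-→d23:-→d24:-→d25:-→d26:-→d27:-→d28:H1  best=H1
  add 66.141.89.224/28 -> H4 at depth 28
  add 180.237.0.0/16 -> H2 at depth 16
  add 180.237.0.0/17 -> H3 at depth 17
  add 66.141.0.0/16 -> H3 at depth 16
  add 66.141.89.224/28 -> H2 at depth 28
  add 0.0.0.0/0 -> H0 at depth 0
  - 66.128.0.0/12 clear@12
  add 180.237.6.128/25 -> H5 at depth 25
  add 180.237.0.0/20 -> H3 at depth 20
  ? 66.141.64.15  path d0:H0→d1:-→d2:-→d3:-→d4:-→d5:-→d6:-→d7:-→d8:-→d9:-→d10:-→d11:-→d12:-→d13:-→d14:-→d15:-→d16:H3→d17:-→d18:-→d19:H6  best=H6
  add 66.141.89.229/32 -> H6 at depth 32
  ? 180.237.0.4  path d0:H0→d1:-→d2:-→d3:H0→d4:-→d5:-→d6:-→d7:-→d8:-→d9:-→d10:-→d11:-→d12:-→d13:-→d14:-→d15:-→d16:H2→d17:H3→d18:-→d19:-→d20:H3→d21:-  best=H3
  add 66.128.0.0/12 -> H2 at depth 12
  add 66.128.0.0/9 -> H2 at depth 9
  add 0.0.0.0/0 -> H2 at depth 0
  add 66.0.0.0/8 -> H7 at depth 8
  add 180.237.6.0/24 -> H0 at depth 24
  - 180.237.0.0/20 clear@20
  add 66.128.0.0/9 -> H2 at depth 9
  add 180.224.0.0/12 -> H3 at depth 12
  add 66.136.0.0/13 -> H2 at depth 13
  - 180.224.0.0/12 clear@12
  add 66.128.0.0/12 -> H3 at depth 12
  add 176.0.0.0/4 -> H1 at depth 4
  add 66.141.89.224/27 -> H0 at depth 27
  add 0.0.0.0/0 -> H6 at depth 0
  ? 180.237.6.210  path d0:H6→d1:-→d2:-→d3:H0→d4:H1→d5:-→d6:-→d7:-→d8:-→d9:-→d10:-→d11:-→d12:-→d13:-→d14:-→d15:-→d16:H2→d17:H3→d18:-→d19:-→d20:-→d21:-→d22:-→d23:-→d24:H0→d25:H5→d26:-→d27:-→d28:H1  best=H1
  ? 176.0.0.126  path d0:H6→d1:-→d2:-→d3:H0→d4:H1→d5:-  best=H1
  ? 109.157.110.116  path d0:H6→d1:-→d2:-  best=H6
  add 66.141.0.0/17 -> H7 at depth 17
  ? 163.72.22.160  path d0:H6→d1:-→d2:-→d3:H0  best=H0
  add 0.0.0.0/0 -> H6 at depth 0
  - 66.141.0.0/16 clear@16
  ? 60.140.60.239  path d0:H6→d1:-  best=H6

== LOOKUPS ==
["H6","H1","H6","H3","H1","H1","H6","H0","H6"]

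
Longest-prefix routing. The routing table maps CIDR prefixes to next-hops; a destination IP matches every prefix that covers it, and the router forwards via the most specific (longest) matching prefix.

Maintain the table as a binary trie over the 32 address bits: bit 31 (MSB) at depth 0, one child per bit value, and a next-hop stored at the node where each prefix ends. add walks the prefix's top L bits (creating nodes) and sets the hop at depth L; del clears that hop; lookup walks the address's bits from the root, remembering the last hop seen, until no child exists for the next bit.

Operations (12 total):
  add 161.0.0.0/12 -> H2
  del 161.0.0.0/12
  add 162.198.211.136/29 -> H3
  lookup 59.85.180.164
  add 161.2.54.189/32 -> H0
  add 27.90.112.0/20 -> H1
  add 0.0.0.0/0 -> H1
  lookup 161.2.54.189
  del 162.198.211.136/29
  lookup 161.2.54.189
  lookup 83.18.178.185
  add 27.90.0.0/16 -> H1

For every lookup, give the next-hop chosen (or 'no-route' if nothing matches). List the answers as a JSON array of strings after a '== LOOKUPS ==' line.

Trace:
  + 161.0.0.0/12 (H2) depth=12
  del 161.0.0.0/12 (clear depth 12)
  + 162.198.211.136/29 (H3) depth=29
  Q 59.85.180.164: descend ε ; hops seen [∅] ; pick no-route
  + 161.2.54.189/32 (H0) depth=32
  + 27.90.112.0/20 (H1) depth=20
  + 0.0.0.0/0 (H1) depth=0
  Q 161.2.54.189: descend 10100001000000100011011010111101 ; hops seen [H1,H0] ; pick H0
  del 162.198.211.136/29 (clear depth 29)
  Q 161.2.54.189: descend 10100001000000100011011010111101 ; hops seen [H1,H0] ; pick H0
  Q 83.18.178.185: descend 0 ; hops seen [H1] ; pick H1
  + 27.90.0.0/16 (H1) depth=16

== LOOKUPS ==
["no-route","H0","H0","H1"]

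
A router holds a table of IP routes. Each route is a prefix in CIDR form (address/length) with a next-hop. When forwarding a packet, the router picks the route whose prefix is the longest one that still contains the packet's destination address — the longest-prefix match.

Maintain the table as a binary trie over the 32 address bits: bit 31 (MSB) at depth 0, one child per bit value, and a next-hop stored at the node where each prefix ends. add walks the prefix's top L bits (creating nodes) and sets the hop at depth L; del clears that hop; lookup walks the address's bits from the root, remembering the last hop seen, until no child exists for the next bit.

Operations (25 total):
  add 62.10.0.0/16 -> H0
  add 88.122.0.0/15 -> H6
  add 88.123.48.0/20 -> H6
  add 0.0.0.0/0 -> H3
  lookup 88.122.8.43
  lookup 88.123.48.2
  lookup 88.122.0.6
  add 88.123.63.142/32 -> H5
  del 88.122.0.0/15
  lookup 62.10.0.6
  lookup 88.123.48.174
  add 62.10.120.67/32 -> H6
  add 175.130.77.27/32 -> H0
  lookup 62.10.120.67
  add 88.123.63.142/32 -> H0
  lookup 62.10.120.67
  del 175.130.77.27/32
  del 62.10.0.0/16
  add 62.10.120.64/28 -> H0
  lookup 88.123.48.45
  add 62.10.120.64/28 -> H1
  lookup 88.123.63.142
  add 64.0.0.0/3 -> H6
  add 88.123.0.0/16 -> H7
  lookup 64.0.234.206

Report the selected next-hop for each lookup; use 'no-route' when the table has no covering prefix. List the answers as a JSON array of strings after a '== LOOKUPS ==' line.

Apply in order:
  add 62.10.0.0/16 -> H0 at depth 16
  add 88.122.0.0/15 -> H6 at depth 15
  add 88.123.48.0/20 -> H6 at depth 20
  add 0.0.0.0/0 -> H3 at depth 0
  ? 88.122.8.43  path d0:H3→d1:-→d2:-→d3:-→d4:-→d5:-→d6:-→d7:-→d8:-→d9:-→d10:-→d11:-→d12:-→d13:-→d14:-→d15:H6  best=H6
  ? 88.123.48.2  path d0:H3→d1:-→d2:-→d3:-→d4:-→d5:-→d6:-→d7:-→d8:-→d9:-→d10:-→d11:-→d12:-→d13:-→d14:-→d15:H6→d16:-→d17:-→d18:-→d19:-→d20:H6  best=H6
  ? 88.122.0.6  path d0:H3→d1:-→d2:-→d3:-→d4:-→d5:-→d6:-→d7:-→d8:-→d9:-→d10:-→d11:-→d12:-→d13:-→d14:-→d15:H6  best=H6
  add 88.123.63.142/32 -> H5 at depth 32
  - 88.122.0.0/15 clear@15
  ? 62.10.0.6  path d0:H3→d1:-→d2:-→d3:-→d4:-→d5:-→d6:-→d7:-→d8:-→d9:-→d10:-→d11:-→d12:-→d13:-→d14:-→d15:-→d16:H0  best=H0
  ? 88.123.48.174  path d0:H3→d1:-→d2:-→d3:-→d4:-→d5:-→d6:-→d7:-→d8:-→d9:-→d10:-→d11:-→d12:-→d13:-→d14:-→d15:-→d16:-→d17:-→d18:-→d19:-→d20:H6  best=H6
  add 62.10.120.67/32 -> H6 at depth 32
  add 175.130.77.27/32 -> H0 at depth 32
  ? 62.10.120.67  path d0:H3→d1:-→d2:-→d3:-→d4:-→d5:-→d6:-→d7:-→d8:-→d9:-→d10:-→d11:-→d12:-→d13:-→d14:-→d15:-→d16:H0→d17:-→d18:-→d19:-→d20:-→d21:-→d22:-→d23:-→d24:-→d25:-→d26:-→d27:-→d28:-→d29:-→d30:-→d31:-→d32:H6  best=H6
  add 88.123.63.142/32 -> H0 at depth 32
  ? 62.10.120.67  path d0:H3→d1:-→d2:-→d3:-→d4:-→d5:-→d6:-→d7:-→d8:-→d9:-→d10:-→d11:-→d12:-→d13:-→d14:-→d15:-→d16:H0→d17:-→d18:-→d19:-→d20:-→d21:-→d22:-→d23:-→d24:-→d25:-→d26:-→d27:-→d28:-→d29:-→d30:-→d31:-→d32:H6  best=H6
  - 175.130.77.27/32 clear@32
  - 62.10.0.0/16 clear@16
  add 62.10.120.64/28 -> H0 at depth 28
  ? 88.123.48.45  path d0:H3→d1:-→d2:-→d3:-→d4:-→d5:-→d6:-→d7:-→d8:-→d9:-→d10:-→d11:-→d12:-→d13:-→d14:-→d15:-→d16:-→d17:-→d18:-→d19:-→d20:H6  best=H6
  add 62.10.120.64/28 -> H1 at depth 28
  ? 88.123.63.142  path d0:H3→d1:-→d2:-→d3:-→d4:-→d5:-→d6:-→d7:-→d8:-→d9:-→d10:-→d11:-→d12:-→d13:-→d14:-→d15:-→d16:-→d17:-→d18:-→d19:-→d20:H6→d21:-→d22:-→d23:-→d24:-→d25:-→d26:-→d27:-→d28:-→d29:-→d30:-→d31:-→d32:H0  best=H0
  add 64.0.0.0/3 -> H6 at depth 3
  add 88.123.0.0/16 -> H7 at depth 16
  ? 64.0.234.206  path d0:H3→d1:-→d2:-→d3:H6  best=H6

== LOOKUPS ==
["H6","H6","H6","H0","H6","H6","H6","H6","H0","H6"]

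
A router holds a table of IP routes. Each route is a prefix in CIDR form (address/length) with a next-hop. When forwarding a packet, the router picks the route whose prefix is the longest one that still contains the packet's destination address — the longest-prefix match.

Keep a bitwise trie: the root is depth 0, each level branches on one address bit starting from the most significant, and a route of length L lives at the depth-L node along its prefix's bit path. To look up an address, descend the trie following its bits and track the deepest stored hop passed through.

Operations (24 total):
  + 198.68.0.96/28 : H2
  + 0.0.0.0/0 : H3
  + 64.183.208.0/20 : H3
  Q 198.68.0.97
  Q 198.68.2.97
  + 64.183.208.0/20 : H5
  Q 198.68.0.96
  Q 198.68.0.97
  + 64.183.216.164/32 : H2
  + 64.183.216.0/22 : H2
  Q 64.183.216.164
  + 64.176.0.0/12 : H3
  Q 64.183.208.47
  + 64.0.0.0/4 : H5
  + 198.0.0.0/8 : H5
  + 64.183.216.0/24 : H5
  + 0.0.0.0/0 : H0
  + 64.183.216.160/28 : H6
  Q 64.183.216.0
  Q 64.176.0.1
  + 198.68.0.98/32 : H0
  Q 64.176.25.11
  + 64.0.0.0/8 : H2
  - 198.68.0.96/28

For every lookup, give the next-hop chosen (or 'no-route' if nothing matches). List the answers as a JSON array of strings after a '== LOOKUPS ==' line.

Process each operation:
  add 198.68.0.96/28 -> H2 at depth 28
  add 0.0.0.0/0 -> H3 at depth 0
  add 64.183.208.0/20 -> H3 at depth 20
  Q 198.68.0.97: descend 1100011001000100000000000110 ; hops seen [H3,H2] ; pick H2
  Q 198.68.2.97: descend 1100011001000100000000 ; hops seen [H3] ; pick H3
  add 64.183.208.0/20 -> H5 at depth 20
  Q 198.68.0.96: descend 1100011001000100000000000110 ; hops seen [H3,H2] ; pick H2
  Q 198.68.0.97: descend 1100011001000100000000000110 ; hops seen [H3,H2] ; pick H2
  add 64.183.216.164/32 -> H2 at depth 32
  add 64.183.216.0/22 -> H2 at depth 22
  Q 64.183.216.164: descend 01000000101101111101100010100100 ; hops seen [H3,H5,H2,H2] ; pick H2
  add 64.176.0.0/12 -> H3 at depth 12
  Q 64.183.208.47: descend 01000000101101111101 ; hops seen [H3,H3,H5] ; pick H5
  add 64.0.0.0/4 -> H5 at depth 4
  add 198.0.0.0/8 -> H5 at depth 8
  add 64.183.216.0/24 -> H5 at depth 24
  add 0.0.0.0/0 -> H0 at depth 0
  add 64.183.216.160/28 -> H6 at depth 28
  Q 64.183.216.0: descend 010000001011011111011000 ; hops seen [H0,H5,H3,H5,H2,H5] ; pick H5
  Q 64.176.0.1: descend 0100000010110 ; hops seen [H0,H5,H3] ; pick H3
  add 198.68.0.98/32 -> H0 at depth 32
  Q 64.176.25.11: descend 0100000010110 ; hops seen [H0,H5,H3] ; pick H3
  add 64.0.0.0/8 -> H2 at depth 8
  del 198.68.0.96/28 (clear depth 28)

== LOOKUPS ==
["H2","H3","H2","H2","H2","H5","H5","H3","H3"]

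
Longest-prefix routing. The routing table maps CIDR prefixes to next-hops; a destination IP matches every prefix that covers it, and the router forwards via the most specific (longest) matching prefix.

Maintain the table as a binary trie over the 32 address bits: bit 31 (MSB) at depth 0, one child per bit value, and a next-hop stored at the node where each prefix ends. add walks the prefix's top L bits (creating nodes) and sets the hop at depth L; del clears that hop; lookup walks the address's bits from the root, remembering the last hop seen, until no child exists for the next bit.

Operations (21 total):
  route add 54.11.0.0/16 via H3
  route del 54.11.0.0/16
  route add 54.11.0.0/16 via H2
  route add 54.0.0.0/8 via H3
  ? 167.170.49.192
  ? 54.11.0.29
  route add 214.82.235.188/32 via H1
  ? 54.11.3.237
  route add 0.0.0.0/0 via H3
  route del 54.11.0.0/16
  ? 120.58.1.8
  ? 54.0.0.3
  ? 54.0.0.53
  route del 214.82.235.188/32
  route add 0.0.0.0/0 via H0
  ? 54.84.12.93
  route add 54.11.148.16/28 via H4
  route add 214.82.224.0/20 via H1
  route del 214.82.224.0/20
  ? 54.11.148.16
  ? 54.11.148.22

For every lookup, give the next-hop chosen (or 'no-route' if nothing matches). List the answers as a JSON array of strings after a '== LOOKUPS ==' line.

Process each operation:
  add 54.11.0.0/16 -> H3 at depth 16
  - 54.11.0.0/16 clear@16
  add 54.11.0.0/16 -> H2 at depth 16
  add 54.0.0.0/8 -> H3 at depth 8
  lookup 167.170.49.192: bits ε walk d0:- -> no-route
  lookup 54.11.0.29: bits 0011011000001011 walk d0:-→d1:-→d2:-→d3:-→d4:-→d5:-→d6:-→d7:-→d8:H3→d9:-→d10:-→d11:-→d12:-→d13:-→d14:-→d15:-→d16:H2 -> H2
  add 214.82.235.188/32 -> H1 at depth 32
  lookup 54.11.3.237: bits 0011011000001011 walk d0:-→d1:-→d2:-→d3:-→d4:-→d5:-→d6:-→d7:-→d8:H3→d9:-→d10:-→d11:-→d12:-→d13:-→d14:-→d15:-→d16:H2 -> H2
  add 0.0.0.0/0 -> H3 at depth 0
  - 54.11.0.0/16 clear@16
  lookup 120.58.1.8: bits 0 walk d0:H3→d1:- -> H3
  lookup 54.0.0.3: bits 001101100000 walk d0:H3→d1:-→d2:-→d3:-→d4:-→d5:-→d6:-→d7:-→d8:H3→d9:-→d10:-→d11:-→d12:- -> H3
  lookup 54.0.0.53: bits 001101100000 walk d0:H3→d1:-→d2:-→d3:-→d4:-→d5:-→d6:-→d7:-→d8:H3→d9:-→d10:-→d11:-→d12:- -> H3
  - 214.82.235.188/32 clear@32
  add 0.0.0.0/0 -> H0 at depth 0
  lookup 54.84.12.93: bits 001101100 walk d0:H0→d1:-→d2:-→d3:-→d4:-→d5:-→d6:-→d7:-→d8:H3→d9:- -> H3
  add 54.11.148.16/28 -> H4 at depth 28
  add 214.82.224.0/20 -> H1 at depth 20
  - 214.82.224.0/20 clear@20
  lookup 54.11.148.16: bits 0011011000001011100101000001 walk d0:H0→d1:-→d2:-→d3:-→d4:-→d5:-→d6:-→d7:-→d8:H3→d9:-→d10:-→d11:-→d12:-→d13:-→d14:-→d15:-→d16:-→d17:-→d18:-→d19:-→d20:-→d21:-→d22:-→d23:-→d24:-→d25:-→d26:-→d27:-→d28:H4 -> H4
  lookup 54.11.148.22: bits 0011011000001011100101000001 walk d0:H0→d1:-→d2:-→d3:-→d4:-→d5:-→d6:-→d7:-→d8:H3→d9:-→d10:-→d11:-→d12:-→d13:-→d14:-→d15:-→d16:-→d17:-→d18:-→d19:-→d20:-→d21:-→d22:-→d23:-→d24:-→d25:-→d26:-→d27:-→d28:H4 -> H4

== LOOKUPS ==
["no-route","H2","H2","H3","H3","H3","H3","H4","H4"]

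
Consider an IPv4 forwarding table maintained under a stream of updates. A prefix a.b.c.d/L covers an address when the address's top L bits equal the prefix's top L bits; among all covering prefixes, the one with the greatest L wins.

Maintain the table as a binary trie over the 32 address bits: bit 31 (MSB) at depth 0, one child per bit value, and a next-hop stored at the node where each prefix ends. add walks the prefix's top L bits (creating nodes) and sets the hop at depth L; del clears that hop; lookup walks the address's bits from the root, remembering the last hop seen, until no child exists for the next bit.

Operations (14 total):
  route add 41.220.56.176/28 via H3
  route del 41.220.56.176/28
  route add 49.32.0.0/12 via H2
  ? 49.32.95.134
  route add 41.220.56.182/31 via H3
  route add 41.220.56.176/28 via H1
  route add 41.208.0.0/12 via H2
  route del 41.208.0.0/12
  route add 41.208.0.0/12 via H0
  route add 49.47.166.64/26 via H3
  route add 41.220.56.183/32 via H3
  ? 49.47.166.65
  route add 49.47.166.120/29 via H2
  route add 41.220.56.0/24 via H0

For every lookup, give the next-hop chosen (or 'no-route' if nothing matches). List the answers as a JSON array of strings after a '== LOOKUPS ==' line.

Apply in order:
  + 41.220.56.176/28 (H3) depth=28
  - 41.220.56.176/28 clear@28
  + 49.32.0.0/12 (H2) depth=12
  ? 49.32.95.134  path d0:-→d1:-→d2:-→d3:-→d4:-→d5:-→d6:-→d7:-→d8:-→d9:-→d10:-→d11:-→d12:H2  best=H2
  + 41.220.56.182/31 (H3) depth=31
  + 41.220.56.176/28 (H1) depth=28
  + 41.208.0.0/12 (H2) depth=12
  - 41.208.0.0/12 clear@12
  + 41.208.0.0/12 (H0) depth=12
  + 49.47.166.64/26 (H3) depth=26
  + 41.220.56.183/32 (H3) depth=32
  ? 49.47.166.65  path d0:-→d1:-→d2:-→d3:-→d4:-→d5:-→d6:-→d7:-→d8:-→d9:-→d10:-→d11:-→d12:H2→d13:-→d14:-→d15:-→d16:-→d17:-→d18:-→d19:-→d20:-→d21:-→d22:-→d23:-→d24:-→d25:-→d26:H3  best=H3
  + 49.47.166.120/29 (H2) depth=29
  + 41.220.56.0/24 (H0) depth=24

== LOOKUPS ==
["H2","H3"]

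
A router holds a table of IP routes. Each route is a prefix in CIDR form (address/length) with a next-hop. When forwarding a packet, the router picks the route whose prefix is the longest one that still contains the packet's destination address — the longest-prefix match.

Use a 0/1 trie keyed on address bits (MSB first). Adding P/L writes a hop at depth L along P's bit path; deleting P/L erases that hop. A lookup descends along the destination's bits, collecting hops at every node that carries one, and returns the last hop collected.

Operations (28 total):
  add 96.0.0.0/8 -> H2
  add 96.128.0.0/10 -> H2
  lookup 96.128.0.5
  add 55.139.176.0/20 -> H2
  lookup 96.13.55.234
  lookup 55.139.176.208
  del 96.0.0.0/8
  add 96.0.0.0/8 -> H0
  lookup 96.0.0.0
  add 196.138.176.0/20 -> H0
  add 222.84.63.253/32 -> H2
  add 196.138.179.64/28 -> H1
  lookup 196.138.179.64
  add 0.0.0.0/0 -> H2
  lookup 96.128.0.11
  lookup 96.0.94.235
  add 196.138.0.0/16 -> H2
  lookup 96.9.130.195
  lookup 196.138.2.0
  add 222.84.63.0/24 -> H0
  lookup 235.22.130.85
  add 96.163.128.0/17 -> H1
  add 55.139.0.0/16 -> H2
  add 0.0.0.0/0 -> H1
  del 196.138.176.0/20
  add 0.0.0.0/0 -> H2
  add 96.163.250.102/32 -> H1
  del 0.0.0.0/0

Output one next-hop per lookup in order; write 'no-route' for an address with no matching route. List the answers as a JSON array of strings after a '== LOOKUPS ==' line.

Trace:
  + 96.0.0.0/8 (H2) depth=8
  + 96.128.0.0/10 (H2) depth=10
  lookup 96.128.0.5: bits 0110000010 walk d0:-→d1:-→d2:-→d3:-→d4:-→d5:-→d6:-→d7:-→d8:H2→d9:-→d10:H2 -> H2
  + 55.139.176.0/20 (H2) depth=20
  lookup 96.13.55.234: bits 01100000 walk d0:-→d1:-→d2:-→d3:-→d4:-→d5:-→d6:-→d7:-→d8:H2 -> H2
  lookup 55.139.176.208: bits 00110111100010111011 walk d0:-→d1:-→d2:-→d3:-→d4:-→d5:-→d6:-→d7:-→d8:-→d9:-→d10:-→d11:-→d12:-→d13:-→d14:-→d15:-→d16:-→d17:-→d18:-→d19:-→d20:H2 -> H2
  del 96.0.0.0/8 (clear depth 8)
  + 96.0.0.0/8 (H0) depth=8
  lookup 96.0.0.0: bits 01100000 walk d0:-→d1:-→d2:-→d3:-→d4:-→d5:-→d6:-→d7:-→d8:H0 -> H0
  + 196.138.176.0/20 (H0) depth=20
  + 222.84.63.253/32 (H2) depth=32
  + 196.138.179.64/28 (H1) depth=28
  lookup 196.138.179.64: bits 1100010010001010101100110100 walk d0:-→d1:-→d2:-→d3:-→d4:-→d5:-→d6:-→d7:-→d8:-→d9:-→d10:-→d11:-→d12:-→d13:-→d14:-→d15:-→d16:-→d17:-→d18:-→d19:-→d20:H0→d21:-→d22:-→d23:-→d24:-→d25:-→d26:-→d27:-→d28:H1 -> H1
  + 0.0.0.0/0 (H2) depth=0
  lookup 96.128.0.11: bits 0110000010 walk d0:H2→d1:-→d2:-→d3:-→d4:-→d5:-→d6:-→d7:-→d8:H0→d9:-→d10:H2 -> H2
  lookup 96.0.94.235: bits 01100000 walk d0:H2→d1:-→d2:-→d3:-→d4:-→d5:-→d6:-→d7:-→d8:H0 -> H0
  + 196.138.0.0/16 (H2) depth=16
  lookup 96.9.130.195: bits 01100000 walk d0:H2→d1:-→d2:-→d3:-→d4:-→d5:-→d6:-→d7:-→d8:H0 -> H0
  lookup 196.138.2.0: bits 1100010010001010 walk d0:H2→d1:-→d2:-→d3:-→d4:-→d5:-→d6:-→d7:-→d8:-→d9:-→d10:-→d11:-→d12:-→d13:-→d14:-→d15:-→d16:H2 -> H2
  + 222.84.63.0/24 (H0) depth=24
  lookup 235.22.130.85: bits 11 walk d0:H2→d1:-→d2:- -> H2
  + 96.163.128.0/17 (H1) depth=17
  + 55.139.0.0/16 (H2) depth=16
  + 0.0.0.0/0 (H1) depth=0
  del 196.138.176.0/20 (clear depth 20)
  + 0.0.0.0/0 (H2) depth=0
  + 96.163.250.102/32 (H1) depth=32
  del 0.0.0.0/0 (clear depth 0)

== LOOKUPS ==
["H2","H2","H2","H0","H1","H2","H0","H0","H2","H2"]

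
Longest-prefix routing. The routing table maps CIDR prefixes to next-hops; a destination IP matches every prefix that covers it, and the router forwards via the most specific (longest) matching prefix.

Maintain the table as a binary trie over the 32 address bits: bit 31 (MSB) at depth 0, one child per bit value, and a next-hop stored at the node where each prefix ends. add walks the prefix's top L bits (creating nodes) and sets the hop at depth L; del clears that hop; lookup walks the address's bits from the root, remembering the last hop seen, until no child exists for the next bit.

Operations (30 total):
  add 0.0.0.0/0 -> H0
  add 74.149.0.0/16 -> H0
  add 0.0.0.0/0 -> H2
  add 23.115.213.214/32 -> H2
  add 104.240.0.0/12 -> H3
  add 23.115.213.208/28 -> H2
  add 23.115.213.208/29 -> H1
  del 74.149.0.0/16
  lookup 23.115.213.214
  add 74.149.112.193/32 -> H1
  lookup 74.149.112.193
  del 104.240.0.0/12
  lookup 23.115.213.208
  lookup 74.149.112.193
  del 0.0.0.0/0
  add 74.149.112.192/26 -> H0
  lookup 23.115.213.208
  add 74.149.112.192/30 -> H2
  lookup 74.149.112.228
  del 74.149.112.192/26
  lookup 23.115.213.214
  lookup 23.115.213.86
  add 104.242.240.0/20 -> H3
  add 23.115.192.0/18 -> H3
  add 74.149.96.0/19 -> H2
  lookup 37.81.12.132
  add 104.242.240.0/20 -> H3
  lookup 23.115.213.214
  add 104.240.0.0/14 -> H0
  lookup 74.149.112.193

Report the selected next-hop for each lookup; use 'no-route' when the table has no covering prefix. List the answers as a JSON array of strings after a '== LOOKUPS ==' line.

Apply in order:
  + 0.0.0.0/0 (H0) depth=0
  + 74.149.0.0/16 (H0) depth=16
  + 0.0.0.0/0 (H2) depth=0
  + 23.115.213.214/32 (H2) depth=32
  + 104.240.0.0/12 (H3) depth=12
  + 23.115.213.208/28 (H2) depth=28
  + 23.115.213.208/29 (H1) depth=29
  del 74.149.0.0/16 (clear depth 16)
  ? 23.115.213.214  path d0:H2→d1:-→d2:-→d3:-→d4:-→d5:-→d6:-→d7:-→d8:-→d9:-→d10:-→d11:-→d12:-→d13:-→d14:-→d15:-→d16:-→d17:-→d18:-→d19:-→d20:-→d21:-→d22:-→d23:-→d24:-→d25:-→d26:-→d27:-→d28:H2→d29:H1→d30:-→d31:-→d32:H2  best=H2
  + 74.149.112.193/32 (H1) depth=32
  ? 74.149.112.193  path d0:H2→d1:-→d2:-→d3:-→d4:-→d5:-→d6:-→d7:-→d8:-→d9:-→d10:-→d11:-→d12:-→d13:-→d14:-→d15:-→d16:-→d17:-→d18:-→d19:-→d20:-→d21:-→d22:-→d23:-→d24:-→d25:-→d26:-→d27:-→d28:-→d29:-→d30:-→d31:-→d32:H1  best=H1
  del 104.240.0.0/12 (clear depth 12)
  ? 23.115.213.208  path d0:H2→d1:-→d2:-→d3:-→d4:-→d5:-→d6:-→d7:-→d8:-→d9:-→d10:-→d11:-→d12:-→d13:-→d14:-→d15:-→d16:-→d17:-→d18:-→d19:-→d20:-→d21:-→d22:-→d23:-→d24:-→d25:-→d26:-→d27:-→d28:H2→d29:H1  best=H1
  ? 74.149.112.193  path d0:H2→d1:-→d2:-→d3:-→d4:-→d5:-→d6:-→d7:-→d8:-→d9:-→d10:-→d11:-→d12:-→d13:-→d14:-→d15:-→d16:-→d17:-→d18:-→d19:-→d20:-→d21:-→d22:-→d23:-→d24:-→d25:-→d26:-→d27:-→d28:-→d29:-→d30:-→d31:-→d32:H1  best=H1
  del 0.0.0.0/0 (clear depth 0)
  + 74.149.112.192/26 (H0) depth=26
  ? 23.115.213.208  path d0:-→d1:-→d2:-→d3:-→d4:-→d5:-→d6:-→d7:-→d8:-→d9:-→d10:-→d11:-→d12:-→d13:-→d14:-→d15:-→d16:-→d17:-→d18:-→d19:-→d20:-→d21:-→d22:-→d23:-→d24:-→d25:-→d26:-→d27:-→d28:H2→d29:H1  best=H1
  + 74.149.112.192/30 (H2) depth=30
  ? 74.149.112.228  path d0:-→d1:-→d2:-→d3:-→d4:-→d5:-→d6:-→d7:-→d8:-→d9:-→d10:-→d11:-→d12:-→d13:-→d14:-→d15:-→d16:-→d17:-→d18:-→d19:-→d20:-→d21:-→d22:-→d23:-→d24:-→d25:-→d26:H0  best=H0
  del 74.149.112.192/26 (clear depth 26)
  ? 23.115.213.214  path d0:-→d1:-→d2:-→d3:-→d4:-→d5:-→d6:-→d7:-→d8:-→d9:-→d10:-→d11:-→d12:-→d13:-→d14:-→d15:-→d16:-→d17:-→d18:-→d19:-→d20:-→d21:-→d22:-→d23:-→d24:-→d25:-→d26:-→d27:-→d28:H2→d29:H1→d30:-→d31:-→d32:H2  best=H2
  ? 23.115.213.86  path d0:-→d1:-→d2:-→d3:-→d4:-→d5:-→d6:-→d7:-→d8:-→d9:-→d10:-→d11:-→d12:-→d13:-→d14:-→d15:-→d16:-→d17:-→d18:-→d19:-→d20:-→d21:-→d22:-→d23:-→d24:-  best=no-route
  + 104.242.240.0/20 (H3) depth=20
  + 23.115.192.0/18 (H3) depth=18
  + 74.149.96.0/19 (H2) depth=19
  ? 37.81.12.132  path d0:-→d1:-→d2:-  best=no-route
  + 104.242.240.0/20 (H3) depth=20
  ? 23.115.213.214  path d0:-→d1:-→d2:-→d3:-→d4:-→d5:-→d6:-→d7:-→d8:-→d9:-→d10:-→d11:-→d12:-→d13:-→d14:-→d15:-→d16:-→d17:-→d18:H3→d19:-→d20:-→d21:-→d22:-→d23:-→d24:-→d25:-→d26:-→d27:-→d28:H2→d29:H1→d30:-→d31:-→d32:H2  best=H2
  + 104.240.0.0/14 (H0) depth=14
  ? 74.149.112.193  path d0:-→d1:-→d2:-→d3:-→d4:-→d5:-→d6:-→d7:-→d8:-→d9:-→d10:-→d11:-→d12:-→d13:-→d14:-→d15:-→d16:-→d17:-→d18:-→d19:H2→d20:-→d21:-→d22:-→d23:-→d24:-→d25:-→d26:-→d27:-→d28:-→d29:-→d30:H2→d31:-→d32:H1  best=H1

== LOOKUPS ==
["H2","H1","H1","H1","H1","H0","H2","no-route","no-route","H2","H1"]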